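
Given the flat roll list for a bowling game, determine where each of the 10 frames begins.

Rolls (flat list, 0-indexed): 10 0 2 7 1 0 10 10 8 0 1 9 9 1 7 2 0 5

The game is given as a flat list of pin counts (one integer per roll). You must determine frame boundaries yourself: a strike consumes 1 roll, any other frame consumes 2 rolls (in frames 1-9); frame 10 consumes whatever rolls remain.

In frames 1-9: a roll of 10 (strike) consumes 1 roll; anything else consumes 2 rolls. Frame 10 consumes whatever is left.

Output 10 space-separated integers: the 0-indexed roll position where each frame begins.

Answer: 0 1 3 5 7 8 10 12 14 16

Derivation:
Frame 1 starts at roll index 0: roll=10 (strike), consumes 1 roll
Frame 2 starts at roll index 1: rolls=0,2 (sum=2), consumes 2 rolls
Frame 3 starts at roll index 3: rolls=7,1 (sum=8), consumes 2 rolls
Frame 4 starts at roll index 5: rolls=0,10 (sum=10), consumes 2 rolls
Frame 5 starts at roll index 7: roll=10 (strike), consumes 1 roll
Frame 6 starts at roll index 8: rolls=8,0 (sum=8), consumes 2 rolls
Frame 7 starts at roll index 10: rolls=1,9 (sum=10), consumes 2 rolls
Frame 8 starts at roll index 12: rolls=9,1 (sum=10), consumes 2 rolls
Frame 9 starts at roll index 14: rolls=7,2 (sum=9), consumes 2 rolls
Frame 10 starts at roll index 16: 2 remaining rolls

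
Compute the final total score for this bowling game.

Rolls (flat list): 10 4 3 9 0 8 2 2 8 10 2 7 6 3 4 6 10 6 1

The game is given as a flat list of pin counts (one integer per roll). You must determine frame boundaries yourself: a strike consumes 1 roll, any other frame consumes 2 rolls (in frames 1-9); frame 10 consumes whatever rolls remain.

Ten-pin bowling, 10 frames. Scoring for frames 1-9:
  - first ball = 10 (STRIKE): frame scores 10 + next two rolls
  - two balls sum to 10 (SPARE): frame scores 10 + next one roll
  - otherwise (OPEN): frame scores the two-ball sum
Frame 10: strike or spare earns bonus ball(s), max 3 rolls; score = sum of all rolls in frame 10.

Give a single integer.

Answer: 139

Derivation:
Frame 1: STRIKE. 10 + next two rolls (4+3) = 17. Cumulative: 17
Frame 2: OPEN (4+3=7). Cumulative: 24
Frame 3: OPEN (9+0=9). Cumulative: 33
Frame 4: SPARE (8+2=10). 10 + next roll (2) = 12. Cumulative: 45
Frame 5: SPARE (2+8=10). 10 + next roll (10) = 20. Cumulative: 65
Frame 6: STRIKE. 10 + next two rolls (2+7) = 19. Cumulative: 84
Frame 7: OPEN (2+7=9). Cumulative: 93
Frame 8: OPEN (6+3=9). Cumulative: 102
Frame 9: SPARE (4+6=10). 10 + next roll (10) = 20. Cumulative: 122
Frame 10: STRIKE. Sum of all frame-10 rolls (10+6+1) = 17. Cumulative: 139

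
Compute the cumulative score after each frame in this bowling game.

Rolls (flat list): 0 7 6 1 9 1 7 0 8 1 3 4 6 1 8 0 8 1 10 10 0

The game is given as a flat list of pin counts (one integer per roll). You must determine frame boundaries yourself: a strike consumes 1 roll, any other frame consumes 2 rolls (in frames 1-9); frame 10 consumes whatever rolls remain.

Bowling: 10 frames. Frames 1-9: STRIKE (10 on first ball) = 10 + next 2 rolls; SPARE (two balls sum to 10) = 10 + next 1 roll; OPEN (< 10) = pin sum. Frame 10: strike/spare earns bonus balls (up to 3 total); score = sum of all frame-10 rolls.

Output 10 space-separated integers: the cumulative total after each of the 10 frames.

Frame 1: OPEN (0+7=7). Cumulative: 7
Frame 2: OPEN (6+1=7). Cumulative: 14
Frame 3: SPARE (9+1=10). 10 + next roll (7) = 17. Cumulative: 31
Frame 4: OPEN (7+0=7). Cumulative: 38
Frame 5: OPEN (8+1=9). Cumulative: 47
Frame 6: OPEN (3+4=7). Cumulative: 54
Frame 7: OPEN (6+1=7). Cumulative: 61
Frame 8: OPEN (8+0=8). Cumulative: 69
Frame 9: OPEN (8+1=9). Cumulative: 78
Frame 10: STRIKE. Sum of all frame-10 rolls (10+10+0) = 20. Cumulative: 98

Answer: 7 14 31 38 47 54 61 69 78 98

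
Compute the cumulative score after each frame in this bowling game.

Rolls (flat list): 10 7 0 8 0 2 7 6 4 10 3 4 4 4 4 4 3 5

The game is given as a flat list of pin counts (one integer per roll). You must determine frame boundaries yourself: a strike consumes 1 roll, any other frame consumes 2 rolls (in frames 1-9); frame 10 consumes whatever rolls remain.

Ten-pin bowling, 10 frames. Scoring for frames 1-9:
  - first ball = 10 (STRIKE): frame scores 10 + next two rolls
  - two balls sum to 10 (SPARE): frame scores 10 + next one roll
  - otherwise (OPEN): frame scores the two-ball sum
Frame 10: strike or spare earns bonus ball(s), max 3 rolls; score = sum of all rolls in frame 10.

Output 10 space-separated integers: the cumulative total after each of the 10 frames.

Answer: 17 24 32 41 61 78 85 93 101 109

Derivation:
Frame 1: STRIKE. 10 + next two rolls (7+0) = 17. Cumulative: 17
Frame 2: OPEN (7+0=7). Cumulative: 24
Frame 3: OPEN (8+0=8). Cumulative: 32
Frame 4: OPEN (2+7=9). Cumulative: 41
Frame 5: SPARE (6+4=10). 10 + next roll (10) = 20. Cumulative: 61
Frame 6: STRIKE. 10 + next two rolls (3+4) = 17. Cumulative: 78
Frame 7: OPEN (3+4=7). Cumulative: 85
Frame 8: OPEN (4+4=8). Cumulative: 93
Frame 9: OPEN (4+4=8). Cumulative: 101
Frame 10: OPEN. Sum of all frame-10 rolls (3+5) = 8. Cumulative: 109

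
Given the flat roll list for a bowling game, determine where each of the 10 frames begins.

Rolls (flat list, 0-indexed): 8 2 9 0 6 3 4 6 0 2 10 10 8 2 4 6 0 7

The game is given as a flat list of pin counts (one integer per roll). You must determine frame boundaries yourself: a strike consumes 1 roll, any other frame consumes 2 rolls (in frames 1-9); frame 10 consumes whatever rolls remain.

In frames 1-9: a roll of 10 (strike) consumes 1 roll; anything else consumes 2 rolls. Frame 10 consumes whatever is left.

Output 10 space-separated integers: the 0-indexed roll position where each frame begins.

Frame 1 starts at roll index 0: rolls=8,2 (sum=10), consumes 2 rolls
Frame 2 starts at roll index 2: rolls=9,0 (sum=9), consumes 2 rolls
Frame 3 starts at roll index 4: rolls=6,3 (sum=9), consumes 2 rolls
Frame 4 starts at roll index 6: rolls=4,6 (sum=10), consumes 2 rolls
Frame 5 starts at roll index 8: rolls=0,2 (sum=2), consumes 2 rolls
Frame 6 starts at roll index 10: roll=10 (strike), consumes 1 roll
Frame 7 starts at roll index 11: roll=10 (strike), consumes 1 roll
Frame 8 starts at roll index 12: rolls=8,2 (sum=10), consumes 2 rolls
Frame 9 starts at roll index 14: rolls=4,6 (sum=10), consumes 2 rolls
Frame 10 starts at roll index 16: 2 remaining rolls

Answer: 0 2 4 6 8 10 11 12 14 16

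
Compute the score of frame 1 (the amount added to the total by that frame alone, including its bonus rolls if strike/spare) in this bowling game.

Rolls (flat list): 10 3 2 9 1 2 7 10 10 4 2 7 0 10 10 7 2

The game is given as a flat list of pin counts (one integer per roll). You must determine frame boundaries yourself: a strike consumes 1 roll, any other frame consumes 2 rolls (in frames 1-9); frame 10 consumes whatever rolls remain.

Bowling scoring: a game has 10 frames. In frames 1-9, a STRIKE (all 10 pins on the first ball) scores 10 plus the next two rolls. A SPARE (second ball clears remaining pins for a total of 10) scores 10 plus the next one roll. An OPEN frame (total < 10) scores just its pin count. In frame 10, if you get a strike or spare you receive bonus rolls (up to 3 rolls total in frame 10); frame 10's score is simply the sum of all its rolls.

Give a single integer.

Frame 1: STRIKE. 10 + next two rolls (3+2) = 15. Cumulative: 15
Frame 2: OPEN (3+2=5). Cumulative: 20
Frame 3: SPARE (9+1=10). 10 + next roll (2) = 12. Cumulative: 32

Answer: 15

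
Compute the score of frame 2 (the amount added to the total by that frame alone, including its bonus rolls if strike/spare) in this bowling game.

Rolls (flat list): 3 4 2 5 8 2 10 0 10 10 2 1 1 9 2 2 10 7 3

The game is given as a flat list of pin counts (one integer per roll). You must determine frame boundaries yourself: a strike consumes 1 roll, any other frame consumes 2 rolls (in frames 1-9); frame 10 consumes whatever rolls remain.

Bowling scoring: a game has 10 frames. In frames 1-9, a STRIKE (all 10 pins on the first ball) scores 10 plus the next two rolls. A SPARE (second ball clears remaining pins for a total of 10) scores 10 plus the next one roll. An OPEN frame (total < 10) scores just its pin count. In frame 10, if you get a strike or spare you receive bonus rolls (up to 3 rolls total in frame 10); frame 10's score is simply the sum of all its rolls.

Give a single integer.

Answer: 7

Derivation:
Frame 1: OPEN (3+4=7). Cumulative: 7
Frame 2: OPEN (2+5=7). Cumulative: 14
Frame 3: SPARE (8+2=10). 10 + next roll (10) = 20. Cumulative: 34
Frame 4: STRIKE. 10 + next two rolls (0+10) = 20. Cumulative: 54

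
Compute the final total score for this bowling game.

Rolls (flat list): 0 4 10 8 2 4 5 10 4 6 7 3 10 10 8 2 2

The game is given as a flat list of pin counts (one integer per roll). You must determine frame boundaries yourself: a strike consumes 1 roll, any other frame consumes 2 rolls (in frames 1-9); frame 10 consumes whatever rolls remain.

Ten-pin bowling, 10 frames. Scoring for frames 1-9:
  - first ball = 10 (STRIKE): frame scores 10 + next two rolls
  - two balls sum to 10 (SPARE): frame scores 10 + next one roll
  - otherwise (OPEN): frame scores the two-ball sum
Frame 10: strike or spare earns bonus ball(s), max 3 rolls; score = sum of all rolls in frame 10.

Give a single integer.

Answer: 164

Derivation:
Frame 1: OPEN (0+4=4). Cumulative: 4
Frame 2: STRIKE. 10 + next two rolls (8+2) = 20. Cumulative: 24
Frame 3: SPARE (8+2=10). 10 + next roll (4) = 14. Cumulative: 38
Frame 4: OPEN (4+5=9). Cumulative: 47
Frame 5: STRIKE. 10 + next two rolls (4+6) = 20. Cumulative: 67
Frame 6: SPARE (4+6=10). 10 + next roll (7) = 17. Cumulative: 84
Frame 7: SPARE (7+3=10). 10 + next roll (10) = 20. Cumulative: 104
Frame 8: STRIKE. 10 + next two rolls (10+8) = 28. Cumulative: 132
Frame 9: STRIKE. 10 + next two rolls (8+2) = 20. Cumulative: 152
Frame 10: SPARE. Sum of all frame-10 rolls (8+2+2) = 12. Cumulative: 164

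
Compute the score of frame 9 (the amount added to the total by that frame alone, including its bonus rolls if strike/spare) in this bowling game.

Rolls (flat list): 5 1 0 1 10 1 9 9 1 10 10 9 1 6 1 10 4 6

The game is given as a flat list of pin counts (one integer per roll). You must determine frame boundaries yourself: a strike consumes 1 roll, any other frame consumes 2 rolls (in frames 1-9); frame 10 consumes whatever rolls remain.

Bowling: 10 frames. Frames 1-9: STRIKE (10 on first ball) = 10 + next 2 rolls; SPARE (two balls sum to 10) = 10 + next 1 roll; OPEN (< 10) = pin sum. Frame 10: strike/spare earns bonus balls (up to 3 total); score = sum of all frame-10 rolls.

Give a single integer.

Answer: 7

Derivation:
Frame 1: OPEN (5+1=6). Cumulative: 6
Frame 2: OPEN (0+1=1). Cumulative: 7
Frame 3: STRIKE. 10 + next two rolls (1+9) = 20. Cumulative: 27
Frame 4: SPARE (1+9=10). 10 + next roll (9) = 19. Cumulative: 46
Frame 5: SPARE (9+1=10). 10 + next roll (10) = 20. Cumulative: 66
Frame 6: STRIKE. 10 + next two rolls (10+9) = 29. Cumulative: 95
Frame 7: STRIKE. 10 + next two rolls (9+1) = 20. Cumulative: 115
Frame 8: SPARE (9+1=10). 10 + next roll (6) = 16. Cumulative: 131
Frame 9: OPEN (6+1=7). Cumulative: 138
Frame 10: STRIKE. Sum of all frame-10 rolls (10+4+6) = 20. Cumulative: 158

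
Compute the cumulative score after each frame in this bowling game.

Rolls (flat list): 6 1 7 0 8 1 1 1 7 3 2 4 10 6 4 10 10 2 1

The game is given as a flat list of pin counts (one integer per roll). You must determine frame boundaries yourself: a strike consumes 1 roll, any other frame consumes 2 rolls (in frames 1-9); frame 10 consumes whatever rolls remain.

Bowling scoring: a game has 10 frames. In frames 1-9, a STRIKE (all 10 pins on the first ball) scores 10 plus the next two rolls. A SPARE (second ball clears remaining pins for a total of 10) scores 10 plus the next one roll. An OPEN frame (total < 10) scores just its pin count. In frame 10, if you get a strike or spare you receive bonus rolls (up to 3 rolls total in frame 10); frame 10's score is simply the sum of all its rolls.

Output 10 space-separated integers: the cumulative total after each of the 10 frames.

Answer: 7 14 23 25 37 43 63 83 105 118

Derivation:
Frame 1: OPEN (6+1=7). Cumulative: 7
Frame 2: OPEN (7+0=7). Cumulative: 14
Frame 3: OPEN (8+1=9). Cumulative: 23
Frame 4: OPEN (1+1=2). Cumulative: 25
Frame 5: SPARE (7+3=10). 10 + next roll (2) = 12. Cumulative: 37
Frame 6: OPEN (2+4=6). Cumulative: 43
Frame 7: STRIKE. 10 + next two rolls (6+4) = 20. Cumulative: 63
Frame 8: SPARE (6+4=10). 10 + next roll (10) = 20. Cumulative: 83
Frame 9: STRIKE. 10 + next two rolls (10+2) = 22. Cumulative: 105
Frame 10: STRIKE. Sum of all frame-10 rolls (10+2+1) = 13. Cumulative: 118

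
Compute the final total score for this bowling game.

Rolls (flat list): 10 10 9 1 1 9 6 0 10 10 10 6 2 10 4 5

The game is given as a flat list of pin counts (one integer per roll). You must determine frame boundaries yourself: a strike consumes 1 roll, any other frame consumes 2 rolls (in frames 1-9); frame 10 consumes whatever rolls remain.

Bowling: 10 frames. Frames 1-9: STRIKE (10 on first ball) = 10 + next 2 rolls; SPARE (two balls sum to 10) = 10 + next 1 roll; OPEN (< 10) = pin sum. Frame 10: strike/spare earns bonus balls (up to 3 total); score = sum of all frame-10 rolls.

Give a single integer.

Frame 1: STRIKE. 10 + next two rolls (10+9) = 29. Cumulative: 29
Frame 2: STRIKE. 10 + next two rolls (9+1) = 20. Cumulative: 49
Frame 3: SPARE (9+1=10). 10 + next roll (1) = 11. Cumulative: 60
Frame 4: SPARE (1+9=10). 10 + next roll (6) = 16. Cumulative: 76
Frame 5: OPEN (6+0=6). Cumulative: 82
Frame 6: STRIKE. 10 + next two rolls (10+10) = 30. Cumulative: 112
Frame 7: STRIKE. 10 + next two rolls (10+6) = 26. Cumulative: 138
Frame 8: STRIKE. 10 + next two rolls (6+2) = 18. Cumulative: 156
Frame 9: OPEN (6+2=8). Cumulative: 164
Frame 10: STRIKE. Sum of all frame-10 rolls (10+4+5) = 19. Cumulative: 183

Answer: 183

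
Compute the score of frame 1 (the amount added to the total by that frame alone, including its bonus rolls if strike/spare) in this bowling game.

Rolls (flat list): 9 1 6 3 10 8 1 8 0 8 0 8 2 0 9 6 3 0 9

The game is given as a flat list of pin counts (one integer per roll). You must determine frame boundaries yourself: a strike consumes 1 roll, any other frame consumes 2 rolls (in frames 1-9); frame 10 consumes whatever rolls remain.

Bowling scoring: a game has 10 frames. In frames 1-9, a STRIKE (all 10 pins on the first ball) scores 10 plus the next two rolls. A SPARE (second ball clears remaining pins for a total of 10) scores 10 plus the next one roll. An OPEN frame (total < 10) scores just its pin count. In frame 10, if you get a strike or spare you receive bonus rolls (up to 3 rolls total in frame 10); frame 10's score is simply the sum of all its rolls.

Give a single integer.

Answer: 16

Derivation:
Frame 1: SPARE (9+1=10). 10 + next roll (6) = 16. Cumulative: 16
Frame 2: OPEN (6+3=9). Cumulative: 25
Frame 3: STRIKE. 10 + next two rolls (8+1) = 19. Cumulative: 44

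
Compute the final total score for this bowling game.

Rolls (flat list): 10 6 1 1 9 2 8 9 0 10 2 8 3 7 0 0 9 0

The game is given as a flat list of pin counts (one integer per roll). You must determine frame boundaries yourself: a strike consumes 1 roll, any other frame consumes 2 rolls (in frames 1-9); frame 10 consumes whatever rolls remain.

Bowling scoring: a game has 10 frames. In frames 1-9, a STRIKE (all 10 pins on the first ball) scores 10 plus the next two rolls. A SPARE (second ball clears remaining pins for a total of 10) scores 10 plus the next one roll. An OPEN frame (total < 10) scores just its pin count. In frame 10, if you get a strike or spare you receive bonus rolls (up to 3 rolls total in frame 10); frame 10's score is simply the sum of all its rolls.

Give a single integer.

Answer: 116

Derivation:
Frame 1: STRIKE. 10 + next two rolls (6+1) = 17. Cumulative: 17
Frame 2: OPEN (6+1=7). Cumulative: 24
Frame 3: SPARE (1+9=10). 10 + next roll (2) = 12. Cumulative: 36
Frame 4: SPARE (2+8=10). 10 + next roll (9) = 19. Cumulative: 55
Frame 5: OPEN (9+0=9). Cumulative: 64
Frame 6: STRIKE. 10 + next two rolls (2+8) = 20. Cumulative: 84
Frame 7: SPARE (2+8=10). 10 + next roll (3) = 13. Cumulative: 97
Frame 8: SPARE (3+7=10). 10 + next roll (0) = 10. Cumulative: 107
Frame 9: OPEN (0+0=0). Cumulative: 107
Frame 10: OPEN. Sum of all frame-10 rolls (9+0) = 9. Cumulative: 116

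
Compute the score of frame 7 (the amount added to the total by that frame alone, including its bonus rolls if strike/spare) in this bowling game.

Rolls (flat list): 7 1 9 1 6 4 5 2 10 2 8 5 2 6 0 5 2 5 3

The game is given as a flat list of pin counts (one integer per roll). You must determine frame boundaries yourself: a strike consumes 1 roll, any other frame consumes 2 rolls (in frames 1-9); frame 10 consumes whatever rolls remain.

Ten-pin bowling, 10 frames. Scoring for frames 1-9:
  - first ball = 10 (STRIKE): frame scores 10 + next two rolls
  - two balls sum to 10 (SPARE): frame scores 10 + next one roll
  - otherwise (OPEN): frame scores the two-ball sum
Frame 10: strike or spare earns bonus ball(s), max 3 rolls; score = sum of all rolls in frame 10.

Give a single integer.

Answer: 7

Derivation:
Frame 1: OPEN (7+1=8). Cumulative: 8
Frame 2: SPARE (9+1=10). 10 + next roll (6) = 16. Cumulative: 24
Frame 3: SPARE (6+4=10). 10 + next roll (5) = 15. Cumulative: 39
Frame 4: OPEN (5+2=7). Cumulative: 46
Frame 5: STRIKE. 10 + next two rolls (2+8) = 20. Cumulative: 66
Frame 6: SPARE (2+8=10). 10 + next roll (5) = 15. Cumulative: 81
Frame 7: OPEN (5+2=7). Cumulative: 88
Frame 8: OPEN (6+0=6). Cumulative: 94
Frame 9: OPEN (5+2=7). Cumulative: 101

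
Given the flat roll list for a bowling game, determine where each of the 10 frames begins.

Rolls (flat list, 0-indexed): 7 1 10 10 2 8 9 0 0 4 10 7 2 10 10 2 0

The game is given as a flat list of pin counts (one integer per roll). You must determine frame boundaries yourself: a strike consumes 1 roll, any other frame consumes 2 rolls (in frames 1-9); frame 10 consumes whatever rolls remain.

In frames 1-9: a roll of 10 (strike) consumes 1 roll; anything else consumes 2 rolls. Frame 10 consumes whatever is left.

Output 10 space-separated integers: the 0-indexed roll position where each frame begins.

Answer: 0 2 3 4 6 8 10 11 13 14

Derivation:
Frame 1 starts at roll index 0: rolls=7,1 (sum=8), consumes 2 rolls
Frame 2 starts at roll index 2: roll=10 (strike), consumes 1 roll
Frame 3 starts at roll index 3: roll=10 (strike), consumes 1 roll
Frame 4 starts at roll index 4: rolls=2,8 (sum=10), consumes 2 rolls
Frame 5 starts at roll index 6: rolls=9,0 (sum=9), consumes 2 rolls
Frame 6 starts at roll index 8: rolls=0,4 (sum=4), consumes 2 rolls
Frame 7 starts at roll index 10: roll=10 (strike), consumes 1 roll
Frame 8 starts at roll index 11: rolls=7,2 (sum=9), consumes 2 rolls
Frame 9 starts at roll index 13: roll=10 (strike), consumes 1 roll
Frame 10 starts at roll index 14: 3 remaining rolls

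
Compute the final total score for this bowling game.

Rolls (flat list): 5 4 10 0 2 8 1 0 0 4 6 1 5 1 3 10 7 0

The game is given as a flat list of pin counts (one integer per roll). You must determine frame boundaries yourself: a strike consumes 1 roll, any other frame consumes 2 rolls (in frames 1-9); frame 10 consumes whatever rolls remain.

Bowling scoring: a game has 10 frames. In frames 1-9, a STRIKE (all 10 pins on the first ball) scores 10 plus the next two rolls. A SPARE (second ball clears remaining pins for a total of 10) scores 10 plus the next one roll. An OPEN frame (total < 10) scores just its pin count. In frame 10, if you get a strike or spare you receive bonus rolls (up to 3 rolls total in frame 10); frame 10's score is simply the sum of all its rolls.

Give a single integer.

Frame 1: OPEN (5+4=9). Cumulative: 9
Frame 2: STRIKE. 10 + next two rolls (0+2) = 12. Cumulative: 21
Frame 3: OPEN (0+2=2). Cumulative: 23
Frame 4: OPEN (8+1=9). Cumulative: 32
Frame 5: OPEN (0+0=0). Cumulative: 32
Frame 6: SPARE (4+6=10). 10 + next roll (1) = 11. Cumulative: 43
Frame 7: OPEN (1+5=6). Cumulative: 49
Frame 8: OPEN (1+3=4). Cumulative: 53
Frame 9: STRIKE. 10 + next two rolls (7+0) = 17. Cumulative: 70
Frame 10: OPEN. Sum of all frame-10 rolls (7+0) = 7. Cumulative: 77

Answer: 77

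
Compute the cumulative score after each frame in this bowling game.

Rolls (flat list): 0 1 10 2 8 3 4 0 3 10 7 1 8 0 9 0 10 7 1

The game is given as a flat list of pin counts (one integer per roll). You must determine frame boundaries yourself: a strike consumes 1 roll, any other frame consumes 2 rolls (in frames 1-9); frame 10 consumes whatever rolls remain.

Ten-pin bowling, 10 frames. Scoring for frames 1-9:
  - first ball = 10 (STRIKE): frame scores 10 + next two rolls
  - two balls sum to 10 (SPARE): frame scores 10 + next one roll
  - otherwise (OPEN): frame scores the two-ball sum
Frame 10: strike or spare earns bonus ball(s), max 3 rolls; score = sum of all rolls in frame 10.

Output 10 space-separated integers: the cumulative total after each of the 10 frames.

Answer: 1 21 34 41 44 62 70 78 87 105

Derivation:
Frame 1: OPEN (0+1=1). Cumulative: 1
Frame 2: STRIKE. 10 + next two rolls (2+8) = 20. Cumulative: 21
Frame 3: SPARE (2+8=10). 10 + next roll (3) = 13. Cumulative: 34
Frame 4: OPEN (3+4=7). Cumulative: 41
Frame 5: OPEN (0+3=3). Cumulative: 44
Frame 6: STRIKE. 10 + next two rolls (7+1) = 18. Cumulative: 62
Frame 7: OPEN (7+1=8). Cumulative: 70
Frame 8: OPEN (8+0=8). Cumulative: 78
Frame 9: OPEN (9+0=9). Cumulative: 87
Frame 10: STRIKE. Sum of all frame-10 rolls (10+7+1) = 18. Cumulative: 105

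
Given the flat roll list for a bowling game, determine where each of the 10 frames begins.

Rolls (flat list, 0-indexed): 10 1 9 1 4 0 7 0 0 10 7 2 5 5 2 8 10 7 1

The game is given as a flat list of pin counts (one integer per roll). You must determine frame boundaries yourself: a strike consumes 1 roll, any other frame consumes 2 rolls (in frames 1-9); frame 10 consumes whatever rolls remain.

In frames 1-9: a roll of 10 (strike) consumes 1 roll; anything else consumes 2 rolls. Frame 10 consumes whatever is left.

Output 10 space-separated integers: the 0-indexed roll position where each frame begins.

Answer: 0 1 3 5 7 9 10 12 14 16

Derivation:
Frame 1 starts at roll index 0: roll=10 (strike), consumes 1 roll
Frame 2 starts at roll index 1: rolls=1,9 (sum=10), consumes 2 rolls
Frame 3 starts at roll index 3: rolls=1,4 (sum=5), consumes 2 rolls
Frame 4 starts at roll index 5: rolls=0,7 (sum=7), consumes 2 rolls
Frame 5 starts at roll index 7: rolls=0,0 (sum=0), consumes 2 rolls
Frame 6 starts at roll index 9: roll=10 (strike), consumes 1 roll
Frame 7 starts at roll index 10: rolls=7,2 (sum=9), consumes 2 rolls
Frame 8 starts at roll index 12: rolls=5,5 (sum=10), consumes 2 rolls
Frame 9 starts at roll index 14: rolls=2,8 (sum=10), consumes 2 rolls
Frame 10 starts at roll index 16: 3 remaining rolls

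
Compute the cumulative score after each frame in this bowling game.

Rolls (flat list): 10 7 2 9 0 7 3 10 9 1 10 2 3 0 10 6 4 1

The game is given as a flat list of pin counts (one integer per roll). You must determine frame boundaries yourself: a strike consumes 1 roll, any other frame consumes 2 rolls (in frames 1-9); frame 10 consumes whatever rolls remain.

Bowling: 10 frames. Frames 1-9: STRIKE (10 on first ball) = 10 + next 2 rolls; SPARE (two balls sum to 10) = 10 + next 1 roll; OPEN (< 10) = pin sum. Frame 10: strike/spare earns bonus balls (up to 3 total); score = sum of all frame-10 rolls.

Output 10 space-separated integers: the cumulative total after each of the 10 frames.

Answer: 19 28 37 57 77 97 112 117 133 144

Derivation:
Frame 1: STRIKE. 10 + next two rolls (7+2) = 19. Cumulative: 19
Frame 2: OPEN (7+2=9). Cumulative: 28
Frame 3: OPEN (9+0=9). Cumulative: 37
Frame 4: SPARE (7+3=10). 10 + next roll (10) = 20. Cumulative: 57
Frame 5: STRIKE. 10 + next two rolls (9+1) = 20. Cumulative: 77
Frame 6: SPARE (9+1=10). 10 + next roll (10) = 20. Cumulative: 97
Frame 7: STRIKE. 10 + next two rolls (2+3) = 15. Cumulative: 112
Frame 8: OPEN (2+3=5). Cumulative: 117
Frame 9: SPARE (0+10=10). 10 + next roll (6) = 16. Cumulative: 133
Frame 10: SPARE. Sum of all frame-10 rolls (6+4+1) = 11. Cumulative: 144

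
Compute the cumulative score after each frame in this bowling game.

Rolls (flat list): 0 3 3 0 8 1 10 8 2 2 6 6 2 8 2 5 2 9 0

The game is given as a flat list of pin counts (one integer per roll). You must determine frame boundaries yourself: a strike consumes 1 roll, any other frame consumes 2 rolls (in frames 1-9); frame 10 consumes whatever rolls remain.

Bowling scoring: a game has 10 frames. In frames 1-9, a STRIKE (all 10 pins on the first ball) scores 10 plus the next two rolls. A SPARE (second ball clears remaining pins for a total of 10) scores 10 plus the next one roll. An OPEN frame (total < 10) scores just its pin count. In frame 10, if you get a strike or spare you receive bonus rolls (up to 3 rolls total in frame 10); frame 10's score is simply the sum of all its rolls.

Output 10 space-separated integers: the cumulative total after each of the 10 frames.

Answer: 3 6 15 35 47 55 63 78 85 94

Derivation:
Frame 1: OPEN (0+3=3). Cumulative: 3
Frame 2: OPEN (3+0=3). Cumulative: 6
Frame 3: OPEN (8+1=9). Cumulative: 15
Frame 4: STRIKE. 10 + next two rolls (8+2) = 20. Cumulative: 35
Frame 5: SPARE (8+2=10). 10 + next roll (2) = 12. Cumulative: 47
Frame 6: OPEN (2+6=8). Cumulative: 55
Frame 7: OPEN (6+2=8). Cumulative: 63
Frame 8: SPARE (8+2=10). 10 + next roll (5) = 15. Cumulative: 78
Frame 9: OPEN (5+2=7). Cumulative: 85
Frame 10: OPEN. Sum of all frame-10 rolls (9+0) = 9. Cumulative: 94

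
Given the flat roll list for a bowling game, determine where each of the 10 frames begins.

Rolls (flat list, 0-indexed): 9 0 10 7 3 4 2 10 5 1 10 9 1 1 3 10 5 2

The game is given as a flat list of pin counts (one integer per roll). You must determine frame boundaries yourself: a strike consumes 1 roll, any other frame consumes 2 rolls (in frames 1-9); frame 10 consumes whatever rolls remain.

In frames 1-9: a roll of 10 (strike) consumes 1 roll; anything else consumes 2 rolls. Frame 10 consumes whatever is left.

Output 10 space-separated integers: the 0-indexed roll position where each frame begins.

Answer: 0 2 3 5 7 8 10 11 13 15

Derivation:
Frame 1 starts at roll index 0: rolls=9,0 (sum=9), consumes 2 rolls
Frame 2 starts at roll index 2: roll=10 (strike), consumes 1 roll
Frame 3 starts at roll index 3: rolls=7,3 (sum=10), consumes 2 rolls
Frame 4 starts at roll index 5: rolls=4,2 (sum=6), consumes 2 rolls
Frame 5 starts at roll index 7: roll=10 (strike), consumes 1 roll
Frame 6 starts at roll index 8: rolls=5,1 (sum=6), consumes 2 rolls
Frame 7 starts at roll index 10: roll=10 (strike), consumes 1 roll
Frame 8 starts at roll index 11: rolls=9,1 (sum=10), consumes 2 rolls
Frame 9 starts at roll index 13: rolls=1,3 (sum=4), consumes 2 rolls
Frame 10 starts at roll index 15: 3 remaining rolls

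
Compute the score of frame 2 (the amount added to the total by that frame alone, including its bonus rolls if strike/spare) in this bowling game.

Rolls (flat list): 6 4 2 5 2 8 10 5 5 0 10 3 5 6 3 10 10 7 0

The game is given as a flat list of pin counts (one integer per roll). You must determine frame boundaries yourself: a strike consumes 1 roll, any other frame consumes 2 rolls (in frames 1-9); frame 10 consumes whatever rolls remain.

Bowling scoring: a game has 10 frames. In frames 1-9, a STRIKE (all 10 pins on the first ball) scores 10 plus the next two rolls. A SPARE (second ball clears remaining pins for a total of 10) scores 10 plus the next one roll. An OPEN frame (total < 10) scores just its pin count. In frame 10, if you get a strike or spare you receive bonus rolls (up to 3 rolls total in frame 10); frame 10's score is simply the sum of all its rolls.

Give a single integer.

Frame 1: SPARE (6+4=10). 10 + next roll (2) = 12. Cumulative: 12
Frame 2: OPEN (2+5=7). Cumulative: 19
Frame 3: SPARE (2+8=10). 10 + next roll (10) = 20. Cumulative: 39
Frame 4: STRIKE. 10 + next two rolls (5+5) = 20. Cumulative: 59

Answer: 7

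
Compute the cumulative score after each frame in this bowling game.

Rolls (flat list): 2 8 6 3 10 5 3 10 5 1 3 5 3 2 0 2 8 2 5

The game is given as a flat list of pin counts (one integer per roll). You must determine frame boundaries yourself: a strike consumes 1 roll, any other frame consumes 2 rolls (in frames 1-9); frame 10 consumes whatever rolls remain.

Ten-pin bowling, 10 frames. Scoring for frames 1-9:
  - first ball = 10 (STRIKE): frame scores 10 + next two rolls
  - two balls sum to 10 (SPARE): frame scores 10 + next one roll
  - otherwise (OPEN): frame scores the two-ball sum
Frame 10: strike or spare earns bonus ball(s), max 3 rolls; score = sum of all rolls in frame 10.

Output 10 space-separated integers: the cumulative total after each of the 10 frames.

Frame 1: SPARE (2+8=10). 10 + next roll (6) = 16. Cumulative: 16
Frame 2: OPEN (6+3=9). Cumulative: 25
Frame 3: STRIKE. 10 + next two rolls (5+3) = 18. Cumulative: 43
Frame 4: OPEN (5+3=8). Cumulative: 51
Frame 5: STRIKE. 10 + next two rolls (5+1) = 16. Cumulative: 67
Frame 6: OPEN (5+1=6). Cumulative: 73
Frame 7: OPEN (3+5=8). Cumulative: 81
Frame 8: OPEN (3+2=5). Cumulative: 86
Frame 9: OPEN (0+2=2). Cumulative: 88
Frame 10: SPARE. Sum of all frame-10 rolls (8+2+5) = 15. Cumulative: 103

Answer: 16 25 43 51 67 73 81 86 88 103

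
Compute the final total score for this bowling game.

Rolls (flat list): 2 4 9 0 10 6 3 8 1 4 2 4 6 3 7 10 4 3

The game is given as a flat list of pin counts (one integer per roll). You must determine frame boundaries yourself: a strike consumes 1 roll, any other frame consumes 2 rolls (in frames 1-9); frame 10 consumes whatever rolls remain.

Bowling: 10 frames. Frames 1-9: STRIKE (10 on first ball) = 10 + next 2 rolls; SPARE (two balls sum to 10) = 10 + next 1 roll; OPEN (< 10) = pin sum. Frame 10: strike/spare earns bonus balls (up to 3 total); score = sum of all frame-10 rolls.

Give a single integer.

Frame 1: OPEN (2+4=6). Cumulative: 6
Frame 2: OPEN (9+0=9). Cumulative: 15
Frame 3: STRIKE. 10 + next two rolls (6+3) = 19. Cumulative: 34
Frame 4: OPEN (6+3=9). Cumulative: 43
Frame 5: OPEN (8+1=9). Cumulative: 52
Frame 6: OPEN (4+2=6). Cumulative: 58
Frame 7: SPARE (4+6=10). 10 + next roll (3) = 13. Cumulative: 71
Frame 8: SPARE (3+7=10). 10 + next roll (10) = 20. Cumulative: 91
Frame 9: STRIKE. 10 + next two rolls (4+3) = 17. Cumulative: 108
Frame 10: OPEN. Sum of all frame-10 rolls (4+3) = 7. Cumulative: 115

Answer: 115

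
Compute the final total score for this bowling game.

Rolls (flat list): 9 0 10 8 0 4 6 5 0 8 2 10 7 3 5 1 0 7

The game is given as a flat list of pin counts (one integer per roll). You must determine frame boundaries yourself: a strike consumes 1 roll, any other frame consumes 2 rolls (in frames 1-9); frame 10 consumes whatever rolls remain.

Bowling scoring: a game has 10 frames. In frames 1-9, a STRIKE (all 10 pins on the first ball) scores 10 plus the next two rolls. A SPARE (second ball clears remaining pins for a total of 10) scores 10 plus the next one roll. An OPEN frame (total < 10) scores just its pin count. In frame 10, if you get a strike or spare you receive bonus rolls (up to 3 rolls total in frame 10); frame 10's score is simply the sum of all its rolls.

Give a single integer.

Frame 1: OPEN (9+0=9). Cumulative: 9
Frame 2: STRIKE. 10 + next two rolls (8+0) = 18. Cumulative: 27
Frame 3: OPEN (8+0=8). Cumulative: 35
Frame 4: SPARE (4+6=10). 10 + next roll (5) = 15. Cumulative: 50
Frame 5: OPEN (5+0=5). Cumulative: 55
Frame 6: SPARE (8+2=10). 10 + next roll (10) = 20. Cumulative: 75
Frame 7: STRIKE. 10 + next two rolls (7+3) = 20. Cumulative: 95
Frame 8: SPARE (7+3=10). 10 + next roll (5) = 15. Cumulative: 110
Frame 9: OPEN (5+1=6). Cumulative: 116
Frame 10: OPEN. Sum of all frame-10 rolls (0+7) = 7. Cumulative: 123

Answer: 123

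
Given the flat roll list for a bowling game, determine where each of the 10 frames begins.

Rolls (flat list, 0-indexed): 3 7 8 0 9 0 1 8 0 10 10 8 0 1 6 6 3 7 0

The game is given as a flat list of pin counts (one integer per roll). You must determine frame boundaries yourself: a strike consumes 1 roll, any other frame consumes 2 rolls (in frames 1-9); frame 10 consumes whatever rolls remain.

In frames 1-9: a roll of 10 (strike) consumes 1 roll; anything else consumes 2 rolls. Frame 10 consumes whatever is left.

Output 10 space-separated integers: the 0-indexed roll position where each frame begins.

Answer: 0 2 4 6 8 10 11 13 15 17

Derivation:
Frame 1 starts at roll index 0: rolls=3,7 (sum=10), consumes 2 rolls
Frame 2 starts at roll index 2: rolls=8,0 (sum=8), consumes 2 rolls
Frame 3 starts at roll index 4: rolls=9,0 (sum=9), consumes 2 rolls
Frame 4 starts at roll index 6: rolls=1,8 (sum=9), consumes 2 rolls
Frame 5 starts at roll index 8: rolls=0,10 (sum=10), consumes 2 rolls
Frame 6 starts at roll index 10: roll=10 (strike), consumes 1 roll
Frame 7 starts at roll index 11: rolls=8,0 (sum=8), consumes 2 rolls
Frame 8 starts at roll index 13: rolls=1,6 (sum=7), consumes 2 rolls
Frame 9 starts at roll index 15: rolls=6,3 (sum=9), consumes 2 rolls
Frame 10 starts at roll index 17: 2 remaining rolls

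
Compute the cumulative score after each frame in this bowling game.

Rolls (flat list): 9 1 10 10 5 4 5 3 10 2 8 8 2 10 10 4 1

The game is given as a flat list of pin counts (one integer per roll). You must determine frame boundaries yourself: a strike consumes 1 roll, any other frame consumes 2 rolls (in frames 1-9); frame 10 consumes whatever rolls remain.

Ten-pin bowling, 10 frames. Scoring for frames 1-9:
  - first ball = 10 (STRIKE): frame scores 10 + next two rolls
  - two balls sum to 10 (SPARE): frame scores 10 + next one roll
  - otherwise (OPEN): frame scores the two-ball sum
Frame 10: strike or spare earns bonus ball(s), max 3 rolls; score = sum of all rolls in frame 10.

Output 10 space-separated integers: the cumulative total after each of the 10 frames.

Frame 1: SPARE (9+1=10). 10 + next roll (10) = 20. Cumulative: 20
Frame 2: STRIKE. 10 + next two rolls (10+5) = 25. Cumulative: 45
Frame 3: STRIKE. 10 + next two rolls (5+4) = 19. Cumulative: 64
Frame 4: OPEN (5+4=9). Cumulative: 73
Frame 5: OPEN (5+3=8). Cumulative: 81
Frame 6: STRIKE. 10 + next two rolls (2+8) = 20. Cumulative: 101
Frame 7: SPARE (2+8=10). 10 + next roll (8) = 18. Cumulative: 119
Frame 8: SPARE (8+2=10). 10 + next roll (10) = 20. Cumulative: 139
Frame 9: STRIKE. 10 + next two rolls (10+4) = 24. Cumulative: 163
Frame 10: STRIKE. Sum of all frame-10 rolls (10+4+1) = 15. Cumulative: 178

Answer: 20 45 64 73 81 101 119 139 163 178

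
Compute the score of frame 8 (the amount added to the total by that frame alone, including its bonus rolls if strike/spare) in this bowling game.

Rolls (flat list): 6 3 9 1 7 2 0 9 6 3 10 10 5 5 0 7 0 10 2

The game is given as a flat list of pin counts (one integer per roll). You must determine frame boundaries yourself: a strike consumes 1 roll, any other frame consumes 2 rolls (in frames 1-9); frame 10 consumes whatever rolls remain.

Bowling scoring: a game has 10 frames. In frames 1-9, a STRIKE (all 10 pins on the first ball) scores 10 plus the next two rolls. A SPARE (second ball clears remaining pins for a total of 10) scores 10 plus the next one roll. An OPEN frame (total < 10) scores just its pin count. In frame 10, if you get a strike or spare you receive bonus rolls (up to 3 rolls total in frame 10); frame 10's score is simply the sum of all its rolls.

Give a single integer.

Frame 1: OPEN (6+3=9). Cumulative: 9
Frame 2: SPARE (9+1=10). 10 + next roll (7) = 17. Cumulative: 26
Frame 3: OPEN (7+2=9). Cumulative: 35
Frame 4: OPEN (0+9=9). Cumulative: 44
Frame 5: OPEN (6+3=9). Cumulative: 53
Frame 6: STRIKE. 10 + next two rolls (10+5) = 25. Cumulative: 78
Frame 7: STRIKE. 10 + next two rolls (5+5) = 20. Cumulative: 98
Frame 8: SPARE (5+5=10). 10 + next roll (0) = 10. Cumulative: 108
Frame 9: OPEN (0+7=7). Cumulative: 115
Frame 10: SPARE. Sum of all frame-10 rolls (0+10+2) = 12. Cumulative: 127

Answer: 10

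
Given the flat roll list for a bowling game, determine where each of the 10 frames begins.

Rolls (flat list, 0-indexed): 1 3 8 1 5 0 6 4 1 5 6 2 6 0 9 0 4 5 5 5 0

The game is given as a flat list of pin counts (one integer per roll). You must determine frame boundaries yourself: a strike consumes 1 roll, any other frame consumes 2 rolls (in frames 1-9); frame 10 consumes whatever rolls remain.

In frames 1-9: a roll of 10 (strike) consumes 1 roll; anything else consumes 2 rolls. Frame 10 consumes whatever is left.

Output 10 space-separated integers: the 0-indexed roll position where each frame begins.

Frame 1 starts at roll index 0: rolls=1,3 (sum=4), consumes 2 rolls
Frame 2 starts at roll index 2: rolls=8,1 (sum=9), consumes 2 rolls
Frame 3 starts at roll index 4: rolls=5,0 (sum=5), consumes 2 rolls
Frame 4 starts at roll index 6: rolls=6,4 (sum=10), consumes 2 rolls
Frame 5 starts at roll index 8: rolls=1,5 (sum=6), consumes 2 rolls
Frame 6 starts at roll index 10: rolls=6,2 (sum=8), consumes 2 rolls
Frame 7 starts at roll index 12: rolls=6,0 (sum=6), consumes 2 rolls
Frame 8 starts at roll index 14: rolls=9,0 (sum=9), consumes 2 rolls
Frame 9 starts at roll index 16: rolls=4,5 (sum=9), consumes 2 rolls
Frame 10 starts at roll index 18: 3 remaining rolls

Answer: 0 2 4 6 8 10 12 14 16 18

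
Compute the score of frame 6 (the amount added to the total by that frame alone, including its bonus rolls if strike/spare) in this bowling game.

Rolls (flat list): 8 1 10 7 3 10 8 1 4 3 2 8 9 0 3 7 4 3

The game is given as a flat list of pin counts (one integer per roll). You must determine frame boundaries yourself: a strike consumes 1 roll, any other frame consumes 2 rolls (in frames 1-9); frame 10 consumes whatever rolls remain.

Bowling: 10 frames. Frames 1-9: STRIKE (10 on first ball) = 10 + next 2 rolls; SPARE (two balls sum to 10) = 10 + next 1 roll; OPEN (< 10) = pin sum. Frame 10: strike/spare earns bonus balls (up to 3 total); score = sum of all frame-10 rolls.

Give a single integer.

Frame 1: OPEN (8+1=9). Cumulative: 9
Frame 2: STRIKE. 10 + next two rolls (7+3) = 20. Cumulative: 29
Frame 3: SPARE (7+3=10). 10 + next roll (10) = 20. Cumulative: 49
Frame 4: STRIKE. 10 + next two rolls (8+1) = 19. Cumulative: 68
Frame 5: OPEN (8+1=9). Cumulative: 77
Frame 6: OPEN (4+3=7). Cumulative: 84
Frame 7: SPARE (2+8=10). 10 + next roll (9) = 19. Cumulative: 103
Frame 8: OPEN (9+0=9). Cumulative: 112

Answer: 7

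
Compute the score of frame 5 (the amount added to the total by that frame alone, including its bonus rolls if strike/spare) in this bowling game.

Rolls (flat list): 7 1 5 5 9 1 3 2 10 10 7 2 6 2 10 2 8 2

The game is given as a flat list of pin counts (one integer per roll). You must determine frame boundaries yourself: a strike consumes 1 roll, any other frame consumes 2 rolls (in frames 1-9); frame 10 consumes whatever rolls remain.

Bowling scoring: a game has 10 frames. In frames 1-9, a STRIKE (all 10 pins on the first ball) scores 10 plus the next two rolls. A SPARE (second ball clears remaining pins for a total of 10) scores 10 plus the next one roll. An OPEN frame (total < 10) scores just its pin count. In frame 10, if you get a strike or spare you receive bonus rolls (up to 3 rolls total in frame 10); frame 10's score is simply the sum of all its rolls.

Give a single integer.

Frame 1: OPEN (7+1=8). Cumulative: 8
Frame 2: SPARE (5+5=10). 10 + next roll (9) = 19. Cumulative: 27
Frame 3: SPARE (9+1=10). 10 + next roll (3) = 13. Cumulative: 40
Frame 4: OPEN (3+2=5). Cumulative: 45
Frame 5: STRIKE. 10 + next two rolls (10+7) = 27. Cumulative: 72
Frame 6: STRIKE. 10 + next two rolls (7+2) = 19. Cumulative: 91
Frame 7: OPEN (7+2=9). Cumulative: 100

Answer: 27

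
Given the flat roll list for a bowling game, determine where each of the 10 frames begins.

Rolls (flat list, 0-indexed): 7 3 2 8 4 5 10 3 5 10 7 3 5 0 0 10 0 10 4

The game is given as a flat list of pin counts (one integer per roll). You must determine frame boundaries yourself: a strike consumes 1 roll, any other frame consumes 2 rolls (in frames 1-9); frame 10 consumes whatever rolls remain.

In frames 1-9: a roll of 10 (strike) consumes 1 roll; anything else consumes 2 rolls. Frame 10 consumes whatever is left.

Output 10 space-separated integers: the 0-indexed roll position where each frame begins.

Answer: 0 2 4 6 7 9 10 12 14 16

Derivation:
Frame 1 starts at roll index 0: rolls=7,3 (sum=10), consumes 2 rolls
Frame 2 starts at roll index 2: rolls=2,8 (sum=10), consumes 2 rolls
Frame 3 starts at roll index 4: rolls=4,5 (sum=9), consumes 2 rolls
Frame 4 starts at roll index 6: roll=10 (strike), consumes 1 roll
Frame 5 starts at roll index 7: rolls=3,5 (sum=8), consumes 2 rolls
Frame 6 starts at roll index 9: roll=10 (strike), consumes 1 roll
Frame 7 starts at roll index 10: rolls=7,3 (sum=10), consumes 2 rolls
Frame 8 starts at roll index 12: rolls=5,0 (sum=5), consumes 2 rolls
Frame 9 starts at roll index 14: rolls=0,10 (sum=10), consumes 2 rolls
Frame 10 starts at roll index 16: 3 remaining rolls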